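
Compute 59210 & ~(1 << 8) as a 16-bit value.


59210 & ~(1 << 8) = 58954

58954


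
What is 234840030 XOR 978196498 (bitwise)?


0b1101111111110101111111011110 ^ 0b111010010011100001100000010010 = 0b110111101100010100011111001100 = 934365132

934365132


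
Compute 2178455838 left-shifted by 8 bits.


0b10000001110110001001100100011110 << 8 = 0b1000000111011000100110010001111000000000 = 557684694528

557684694528


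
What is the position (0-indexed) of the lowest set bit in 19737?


0b100110100011001. Lowest set bit at position 0

0


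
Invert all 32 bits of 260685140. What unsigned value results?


260685140 ^ 4294967295 = 4034282155

4034282155


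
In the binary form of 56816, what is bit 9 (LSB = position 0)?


0b1101110111110000, position 9 = 0

0


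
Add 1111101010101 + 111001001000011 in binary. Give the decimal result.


1111101010101 + 111001001000011 = 1001000110011000 = 37272

37272


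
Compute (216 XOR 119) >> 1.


Step 1: 216 ^ 119 = 175
Step 2: 175 >> 1 = 87

87


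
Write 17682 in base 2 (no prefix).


17682 = 100010100010010 in binary

100010100010010


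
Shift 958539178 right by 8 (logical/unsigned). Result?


0b111001001000100010010110101010 >> 8 = 0b1110010010001000100101 = 3744293

3744293


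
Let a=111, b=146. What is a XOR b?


111 ^ 146 = 253

253


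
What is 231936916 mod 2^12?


231936916 & 4095 = 916

916


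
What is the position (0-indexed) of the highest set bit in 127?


0b1111111. Highest set bit at position 6

6


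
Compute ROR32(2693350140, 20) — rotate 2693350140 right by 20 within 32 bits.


Rotate 0b10100000100010010100001011111100 right by 20 (32-bit) = 0b10010100001011111100101000001000 = 2486159880

2486159880


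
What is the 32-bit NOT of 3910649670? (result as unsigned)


~0b11101001000101111100011101000110 = 0b10110111010000011100010111001 = 384317625 (32-bit unsigned)

384317625


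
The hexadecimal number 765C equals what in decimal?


765C hex = 30300 decimal

30300


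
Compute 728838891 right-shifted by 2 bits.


0b101011011100010011001011101011 >> 2 = 0b1010110111000100110010111010 = 182209722

182209722


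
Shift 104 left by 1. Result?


0b1101000 << 1 = 0b11010000 = 208

208


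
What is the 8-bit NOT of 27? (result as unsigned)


~0b11011 = 0b11100100 = 228 (8-bit unsigned)

228


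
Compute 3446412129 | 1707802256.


0b11001101011011000001001101100001 | 0b1100101110010101111111010010000 = 0b11101101111011101111111111110001 = 3991863281

3991863281


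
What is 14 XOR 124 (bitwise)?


0b1110 ^ 0b1111100 = 0b1110010 = 114

114


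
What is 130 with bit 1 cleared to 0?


130 & ~(1 << 1) = 128

128


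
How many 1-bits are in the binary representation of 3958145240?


0b11101011111011001000000011011000 has 16 set bits

16


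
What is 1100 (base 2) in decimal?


1100 in decimal = 12

12


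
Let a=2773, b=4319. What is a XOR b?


2773 ^ 4319 = 6666

6666


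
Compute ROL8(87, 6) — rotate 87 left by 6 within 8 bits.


Rotate 0b1010111 left by 6 (8-bit) = 0b11010101 = 213

213


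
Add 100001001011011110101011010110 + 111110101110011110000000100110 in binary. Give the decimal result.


100001001011011110101011010110 + 111110101110011110000000100110 = 1011111111001111100101011111100 = 1609026300

1609026300


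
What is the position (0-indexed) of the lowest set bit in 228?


0b11100100. Lowest set bit at position 2

2


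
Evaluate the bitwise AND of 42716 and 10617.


0b1010011011011100 & 0b10100101111001 = 0b10000001011000 = 8280

8280


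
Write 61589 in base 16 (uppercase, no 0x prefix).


61589 = F095 hex

F095


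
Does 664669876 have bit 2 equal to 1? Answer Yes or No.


0b100111100111100000111010110100, bit 2 = 1. Yes

Yes


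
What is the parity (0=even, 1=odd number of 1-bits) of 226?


0b11100010 has 4 ones => parity 0

0


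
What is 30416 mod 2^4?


30416 & 15 = 0

0


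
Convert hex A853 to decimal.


A853 hex = 43091 decimal

43091


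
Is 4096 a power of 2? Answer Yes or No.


0b1000000000000. Only one bit set => Yes

Yes


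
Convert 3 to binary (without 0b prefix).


3 = 11 in binary

11


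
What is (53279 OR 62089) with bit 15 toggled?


Step 1: 53279 | 62089 = 62111
Step 2: 62111 ^ (1 << 15) = 62111 ^ 32768 = 29343

29343


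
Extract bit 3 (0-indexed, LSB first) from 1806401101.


0b1101011101010110111111001001101, position 3 = 1

1


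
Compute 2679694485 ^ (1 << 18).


2679694485 ^ (1 << 18) = 2679694485 ^ 262144 = 2679956629

2679956629


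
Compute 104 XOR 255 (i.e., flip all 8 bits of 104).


104 ^ 255 = 151

151


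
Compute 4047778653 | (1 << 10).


4047778653 | (1 << 10) = 4047778653 | 1024 = 4047779677

4047779677


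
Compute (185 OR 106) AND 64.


Step 1: 185 | 106 = 251
Step 2: 251 & 64 = 64

64


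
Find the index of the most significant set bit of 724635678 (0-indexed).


0b101011001100010001000000011110. Highest set bit at position 29

29


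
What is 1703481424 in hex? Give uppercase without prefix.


1703481424 = 65891050 hex

65891050


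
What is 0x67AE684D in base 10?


67AE684D hex = 1739483213 decimal

1739483213


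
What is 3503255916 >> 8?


0b11010000110011110111000101101100 >> 8 = 0b110100001100111101110001 = 13684593

13684593


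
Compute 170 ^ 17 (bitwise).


0b10101010 ^ 0b10001 = 0b10111011 = 187

187


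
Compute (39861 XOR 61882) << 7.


Step 1: 39861 ^ 61882 = 27151
Step 2: 27151 << 7 = 3475328

3475328


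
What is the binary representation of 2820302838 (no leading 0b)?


2820302838 = 10101000000110100110011111110110 in binary

10101000000110100110011111110110


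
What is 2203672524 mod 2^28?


2203672524 & 268435455 = 56188876

56188876


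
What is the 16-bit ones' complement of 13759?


13759 ^ 65535 = 51776

51776


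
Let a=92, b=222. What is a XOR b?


92 ^ 222 = 130

130


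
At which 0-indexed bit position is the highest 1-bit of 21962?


0b101010111001010. Highest set bit at position 14

14


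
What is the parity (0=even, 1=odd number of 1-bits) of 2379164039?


0b10001101110011110010100110000111 has 17 ones => parity 1

1


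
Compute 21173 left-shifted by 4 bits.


0b101001010110101 << 4 = 0b1010010101101010000 = 338768

338768


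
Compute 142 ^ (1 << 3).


142 ^ (1 << 3) = 142 ^ 8 = 134

134


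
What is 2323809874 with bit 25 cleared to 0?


2323809874 & ~(1 << 25) = 2290255442

2290255442


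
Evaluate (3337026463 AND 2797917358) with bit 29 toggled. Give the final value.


Step 1: 3337026463 & 2797917358 = 2261045390
Step 2: 2261045390 ^ (1 << 29) = 2261045390 ^ 536870912 = 2797916302

2797916302


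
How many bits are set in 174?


0b10101110 has 5 set bits

5


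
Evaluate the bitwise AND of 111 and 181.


0b1101111 & 0b10110101 = 0b100101 = 37

37


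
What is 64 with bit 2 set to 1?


64 | (1 << 2) = 64 | 4 = 68

68


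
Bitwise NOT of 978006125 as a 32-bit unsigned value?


~0b111010010010110011000001101101 = 0b11000101101101001100111110010010 = 3316961170 (32-bit unsigned)

3316961170


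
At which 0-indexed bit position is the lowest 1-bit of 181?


0b10110101. Lowest set bit at position 0

0


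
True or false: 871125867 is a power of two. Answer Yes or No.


0b110011111011000101001101101011. Multiple bits set => No

No


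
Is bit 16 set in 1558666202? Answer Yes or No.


0b1011100111001110101101111011010, bit 16 = 1. Yes

Yes


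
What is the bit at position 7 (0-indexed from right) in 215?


0b11010111, position 7 = 1

1


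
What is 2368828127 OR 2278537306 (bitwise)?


0b10001101001100010111001011011111 | 0b10000111110011111011100001011010 = 0b10001111111111111111101011011111 = 2415917791

2415917791


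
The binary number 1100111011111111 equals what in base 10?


1100111011111111 in decimal = 52991

52991


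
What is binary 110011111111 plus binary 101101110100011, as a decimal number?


110011111111 + 101101110100011 = 110100010100010 = 26786

26786


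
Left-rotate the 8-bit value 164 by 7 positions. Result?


Rotate 0b10100100 left by 7 (8-bit) = 0b1010010 = 82

82


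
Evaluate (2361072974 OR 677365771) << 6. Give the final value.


Step 1: 2361072974 | 677365771 = 2902449487
Step 2: 2902449487 << 6 = 185756767168

185756767168


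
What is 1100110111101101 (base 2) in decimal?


1100110111101101 in decimal = 52717

52717


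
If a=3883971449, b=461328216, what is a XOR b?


3883971449 ^ 461328216 = 4244634657

4244634657


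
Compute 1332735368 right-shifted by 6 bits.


0b1001111011011111110110110001000 >> 6 = 0b1001111011011111110110110 = 20823990

20823990


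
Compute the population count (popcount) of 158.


0b10011110 has 5 set bits

5


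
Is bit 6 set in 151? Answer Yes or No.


0b10010111, bit 6 = 0. No

No


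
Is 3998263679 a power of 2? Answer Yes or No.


0b11101110010100001010100101111111. Multiple bits set => No

No


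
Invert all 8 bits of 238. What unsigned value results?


238 ^ 255 = 17

17


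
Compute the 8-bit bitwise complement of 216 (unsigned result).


~0b11011000 = 0b100111 = 39 (8-bit unsigned)

39


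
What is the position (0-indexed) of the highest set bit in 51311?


0b1100100001101111. Highest set bit at position 15

15


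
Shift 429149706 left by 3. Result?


0b11001100101000100111000001010 << 3 = 0b11001100101000100111000001010000 = 3433197648

3433197648


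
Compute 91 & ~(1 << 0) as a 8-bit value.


91 & ~(1 << 0) = 90

90


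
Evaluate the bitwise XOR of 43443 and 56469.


0b1010100110110011 ^ 0b1101110010010101 = 0b111010100100110 = 29990

29990


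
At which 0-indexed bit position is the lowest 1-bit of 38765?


0b1001011101101101. Lowest set bit at position 0

0


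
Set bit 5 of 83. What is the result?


83 | (1 << 5) = 83 | 32 = 115

115


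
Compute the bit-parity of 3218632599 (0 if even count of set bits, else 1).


0b10111111110110000110111110010111 has 22 ones => parity 0

0


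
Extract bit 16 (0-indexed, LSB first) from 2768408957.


0b10100101000000101001000101111101, position 16 = 0

0


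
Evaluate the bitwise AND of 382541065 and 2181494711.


0b10110110011010001110100001001 & 0b10000010000001101111011110110111 = 0b10000001000001010100000001 = 33821953

33821953


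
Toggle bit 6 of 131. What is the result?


131 ^ (1 << 6) = 131 ^ 64 = 195

195


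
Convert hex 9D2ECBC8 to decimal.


9D2ECBC8 hex = 2637089736 decimal

2637089736


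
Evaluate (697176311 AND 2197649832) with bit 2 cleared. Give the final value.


Step 1: 697176311 & 2197649832 = 9179296
Step 2: 9179296 & ~(1 << 2) = 9179296

9179296


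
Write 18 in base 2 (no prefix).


18 = 10010 in binary

10010


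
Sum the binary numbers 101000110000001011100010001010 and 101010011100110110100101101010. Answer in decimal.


101000110000001011100010001010 + 101010011100110110100101101010 = 1010011001101000010000111110100 = 1395925492

1395925492


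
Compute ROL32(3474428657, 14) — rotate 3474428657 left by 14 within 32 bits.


Rotate 0b11001111000101111001001011110001 left by 14 (32-bit) = 0b11100100101111000111001111000101 = 3837555653

3837555653


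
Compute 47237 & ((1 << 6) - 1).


47237 & 63 = 5

5


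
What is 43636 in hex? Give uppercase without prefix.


43636 = AA74 hex

AA74


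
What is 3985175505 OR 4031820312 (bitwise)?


0b11101101100010001111001111010001 | 0b11110000010100001011001000011000 = 0b11111101110110001111001111011001 = 4258853849

4258853849


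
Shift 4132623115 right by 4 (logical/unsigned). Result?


0b11110110010100101101001100001011 >> 4 = 0b1111011001010010110100110000 = 258288944

258288944


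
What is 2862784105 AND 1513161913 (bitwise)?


0b10101010101000101001111001101001 & 0b1011010001100010000010010111001 = 0b1010001000000000010000101001 = 169870377

169870377


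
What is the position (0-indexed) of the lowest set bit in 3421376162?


0b11001011111011100000111010100010. Lowest set bit at position 1

1


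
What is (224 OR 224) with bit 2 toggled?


Step 1: 224 | 224 = 224
Step 2: 224 ^ (1 << 2) = 224 ^ 4 = 228

228


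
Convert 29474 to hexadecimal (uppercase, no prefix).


29474 = 7322 hex

7322


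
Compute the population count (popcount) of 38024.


0b1001010010001000 has 5 set bits

5


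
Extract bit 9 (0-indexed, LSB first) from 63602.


0b1111100001110010, position 9 = 0

0


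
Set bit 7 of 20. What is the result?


20 | (1 << 7) = 20 | 128 = 148

148


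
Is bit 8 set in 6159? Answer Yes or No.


0b1100000001111, bit 8 = 0. No

No


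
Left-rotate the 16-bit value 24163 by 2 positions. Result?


Rotate 0b101111001100011 left by 2 (16-bit) = 0b111100110001101 = 31117

31117


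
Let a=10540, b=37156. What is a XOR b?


10540 ^ 37156 = 47112

47112


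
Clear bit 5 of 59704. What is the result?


59704 & ~(1 << 5) = 59672

59672


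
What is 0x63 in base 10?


63 hex = 99 decimal

99


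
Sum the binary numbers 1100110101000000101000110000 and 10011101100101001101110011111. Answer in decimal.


1100110101000000101000110000 + 10011101100101001101110011111 = 100000100001101010010111001111 = 545695183

545695183


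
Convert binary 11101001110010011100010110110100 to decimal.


11101001110010011100010110110100 in decimal = 3922314676

3922314676


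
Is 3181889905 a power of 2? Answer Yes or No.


0b10111101101001111100100101110001. Multiple bits set => No

No


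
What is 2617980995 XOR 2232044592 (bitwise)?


0b10011100000010110011100001000011 ^ 0b10000101000010100100110000110000 = 0b11001000000010111010001110011 = 419525747

419525747


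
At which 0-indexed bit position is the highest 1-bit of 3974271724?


0b11101100111000101001001011101100. Highest set bit at position 31

31


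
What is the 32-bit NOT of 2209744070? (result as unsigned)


~0b10000011101101100000010011000110 = 0b1111100010010011111101100111001 = 2085223225 (32-bit unsigned)

2085223225


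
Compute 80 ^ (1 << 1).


80 ^ (1 << 1) = 80 ^ 2 = 82

82


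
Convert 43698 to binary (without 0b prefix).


43698 = 1010101010110010 in binary

1010101010110010


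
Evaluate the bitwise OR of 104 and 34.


0b1101000 | 0b100010 = 0b1101010 = 106

106


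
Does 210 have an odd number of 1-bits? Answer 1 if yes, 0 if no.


0b11010010 has 4 ones => parity 0

0


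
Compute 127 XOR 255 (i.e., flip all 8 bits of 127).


127 ^ 255 = 128

128


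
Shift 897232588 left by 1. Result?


0b110101011110101010111011001100 << 1 = 0b1101010111101010101110110011000 = 1794465176

1794465176


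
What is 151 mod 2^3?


151 & 7 = 7

7


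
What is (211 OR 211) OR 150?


Step 1: 211 | 211 = 211
Step 2: 211 | 150 = 215

215


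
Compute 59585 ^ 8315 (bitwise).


0b1110100011000001 ^ 0b10000001111011 = 0b1100100010111010 = 51386

51386


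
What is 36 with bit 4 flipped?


36 ^ (1 << 4) = 36 ^ 16 = 52

52


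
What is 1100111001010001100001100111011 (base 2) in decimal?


1100111001010001100001100111011 in decimal = 1730724667

1730724667


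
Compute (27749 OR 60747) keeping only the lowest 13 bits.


Step 1: 27749 | 60747 = 60783
Step 2: 60783 & 8191 = 3439

3439


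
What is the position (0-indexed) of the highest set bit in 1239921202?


0b1001001111001111011001000110010. Highest set bit at position 30

30


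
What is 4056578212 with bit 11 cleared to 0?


4056578212 & ~(1 << 11) = 4056576164

4056576164


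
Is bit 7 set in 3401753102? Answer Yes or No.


0b11001010110000101010001000001110, bit 7 = 0. No

No


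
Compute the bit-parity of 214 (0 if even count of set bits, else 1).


0b11010110 has 5 ones => parity 1

1


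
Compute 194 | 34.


0b11000010 | 0b100010 = 0b11100010 = 226

226


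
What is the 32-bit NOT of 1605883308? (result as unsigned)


~0b1011111101101111101010110101100 = 0b10100000010010000010101001010011 = 2689083987 (32-bit unsigned)

2689083987


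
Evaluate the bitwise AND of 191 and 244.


0b10111111 & 0b11110100 = 0b10110100 = 180

180


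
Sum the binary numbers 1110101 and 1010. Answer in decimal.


1110101 + 1010 = 1111111 = 127

127


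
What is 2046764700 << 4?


0b1111001111111110010011010011100 << 4 = 0b11110011111111100100110100111000000 = 32748235200

32748235200


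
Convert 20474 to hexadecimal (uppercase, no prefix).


20474 = 4FFA hex

4FFA


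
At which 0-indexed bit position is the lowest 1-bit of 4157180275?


0b11110111110010011000100101110011. Lowest set bit at position 0

0


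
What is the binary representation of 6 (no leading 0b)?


6 = 110 in binary

110


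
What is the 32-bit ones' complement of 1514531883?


1514531883 ^ 4294967295 = 2780435412

2780435412


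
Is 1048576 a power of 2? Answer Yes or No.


0b100000000000000000000. Only one bit set => Yes

Yes


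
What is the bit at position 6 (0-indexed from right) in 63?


0b111111, position 6 = 0

0


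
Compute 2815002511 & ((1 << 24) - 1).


2815002511 & 16777215 = 13207439

13207439


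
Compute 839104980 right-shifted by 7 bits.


0b110010000000111011100111010100 >> 7 = 0b11001000000011101110011 = 6555507

6555507


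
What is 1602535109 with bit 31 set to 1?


1602535109 | (1 << 31) = 1602535109 | 2147483648 = 3750018757

3750018757


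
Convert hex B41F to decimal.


B41F hex = 46111 decimal

46111


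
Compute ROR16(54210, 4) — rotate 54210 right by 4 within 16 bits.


Rotate 0b1101001111000010 right by 4 (16-bit) = 0b10110100111100 = 11580

11580


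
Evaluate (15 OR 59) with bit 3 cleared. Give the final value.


Step 1: 15 | 59 = 63
Step 2: 63 & ~(1 << 3) = 55

55


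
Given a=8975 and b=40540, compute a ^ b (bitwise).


8975 ^ 40540 = 48467

48467


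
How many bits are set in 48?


0b110000 has 2 set bits

2


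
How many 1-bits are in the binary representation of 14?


0b1110 has 3 set bits

3


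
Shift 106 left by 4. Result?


0b1101010 << 4 = 0b11010100000 = 1696

1696


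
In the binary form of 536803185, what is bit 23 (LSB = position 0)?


0b11111111111101111011101110001, position 23 = 1

1


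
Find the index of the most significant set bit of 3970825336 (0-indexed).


0b11101100101011011111110001111000. Highest set bit at position 31

31


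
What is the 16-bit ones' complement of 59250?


59250 ^ 65535 = 6285

6285


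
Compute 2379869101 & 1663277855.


0b10001101110110011110101110101101 & 0b1100011001000111001101100011111 = 0b1000000011000101100001101 = 16878349

16878349


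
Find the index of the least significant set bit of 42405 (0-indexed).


0b1010010110100101. Lowest set bit at position 0

0


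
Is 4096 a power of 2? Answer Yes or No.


0b1000000000000. Only one bit set => Yes

Yes


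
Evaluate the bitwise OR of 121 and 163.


0b1111001 | 0b10100011 = 0b11111011 = 251

251


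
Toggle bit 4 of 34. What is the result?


34 ^ (1 << 4) = 34 ^ 16 = 50

50


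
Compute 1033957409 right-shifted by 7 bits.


0b111101101000001111000000100001 >> 7 = 0b11110110100000111100000 = 8077792

8077792


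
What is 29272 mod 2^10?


29272 & 1023 = 600

600


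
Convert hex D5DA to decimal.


D5DA hex = 54746 decimal

54746


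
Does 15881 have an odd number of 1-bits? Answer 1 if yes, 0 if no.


0b11111000001001 has 7 ones => parity 1

1


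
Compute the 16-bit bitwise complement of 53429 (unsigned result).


~0b1101000010110101 = 0b10111101001010 = 12106 (16-bit unsigned)

12106


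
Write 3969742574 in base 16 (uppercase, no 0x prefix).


3969742574 = EC9D76EE hex

EC9D76EE


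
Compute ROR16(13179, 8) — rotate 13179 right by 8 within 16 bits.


Rotate 0b11001101111011 right by 8 (16-bit) = 0b111101100110011 = 31539

31539


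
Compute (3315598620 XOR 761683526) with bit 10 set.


Step 1: 3315598620 ^ 761683526 = 3905313626
Step 2: 3905313626 | (1 << 10) = 3905313626 | 1024 = 3905314650

3905314650


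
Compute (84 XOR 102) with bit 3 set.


Step 1: 84 ^ 102 = 50
Step 2: 50 | (1 << 3) = 50 | 8 = 58

58


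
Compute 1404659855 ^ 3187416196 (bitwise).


0b1010011101110010110100010001111 ^ 0b10111101111111000001110010000100 = 0b11101110010001010111010000001011 = 3997529099

3997529099


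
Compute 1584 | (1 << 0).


1584 | (1 << 0) = 1584 | 1 = 1585

1585


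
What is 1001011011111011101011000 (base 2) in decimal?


1001011011111011101011000 in decimal = 19789656

19789656


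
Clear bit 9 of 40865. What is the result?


40865 & ~(1 << 9) = 40353

40353


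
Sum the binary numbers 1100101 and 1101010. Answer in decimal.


1100101 + 1101010 = 11001111 = 207

207


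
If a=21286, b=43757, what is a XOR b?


21286 ^ 43757 = 63947

63947


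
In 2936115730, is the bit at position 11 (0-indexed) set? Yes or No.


0b10101111000000011001001000010010, bit 11 = 0. No

No


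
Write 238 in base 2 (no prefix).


238 = 11101110 in binary

11101110


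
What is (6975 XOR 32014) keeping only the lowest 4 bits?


Step 1: 6975 ^ 32014 = 26161
Step 2: 26161 & 15 = 1

1


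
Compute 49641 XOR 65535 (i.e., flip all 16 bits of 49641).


49641 ^ 65535 = 15894

15894


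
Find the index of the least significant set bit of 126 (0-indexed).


0b1111110. Lowest set bit at position 1

1


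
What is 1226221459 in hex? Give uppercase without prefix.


1226221459 = 4916A793 hex

4916A793


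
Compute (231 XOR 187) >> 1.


Step 1: 231 ^ 187 = 92
Step 2: 92 >> 1 = 46

46


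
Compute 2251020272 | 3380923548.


0b10000110001010111101011111110000 | 0b11001001100001001100110010011100 = 0b11001111101011111101111111111100 = 3484409852

3484409852


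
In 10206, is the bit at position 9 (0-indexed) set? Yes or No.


0b10011111011110, bit 9 = 1. Yes

Yes


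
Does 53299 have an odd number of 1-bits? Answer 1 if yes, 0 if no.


0b1101000000110011 has 7 ones => parity 1

1


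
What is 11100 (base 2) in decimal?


11100 in decimal = 28

28


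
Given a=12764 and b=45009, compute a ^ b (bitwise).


12764 ^ 45009 = 40461

40461


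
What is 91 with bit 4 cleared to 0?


91 & ~(1 << 4) = 75

75


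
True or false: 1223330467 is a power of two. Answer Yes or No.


0b1001000111010101000101010100011. Multiple bits set => No

No


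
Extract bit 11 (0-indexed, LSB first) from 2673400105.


0b10011111010110001101100100101001, position 11 = 1

1


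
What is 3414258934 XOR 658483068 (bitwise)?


0b11001011100000010111010011110110 ^ 0b100111001111111010011101111100 = 0b11101100101111101101001110001010 = 3971928970

3971928970


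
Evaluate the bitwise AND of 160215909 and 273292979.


0b1001100011001011001101100101 & 0b10000010010100001111010110011 = 0b10000001001000100001 = 528929

528929


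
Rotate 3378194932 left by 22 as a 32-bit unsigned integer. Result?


Rotate 0b11001001010110110010100111110100 left by 22 (32-bit) = 0b1111101001100100101011011001010 = 2100451018

2100451018


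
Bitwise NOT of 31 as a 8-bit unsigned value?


~0b11111 = 0b11100000 = 224 (8-bit unsigned)

224


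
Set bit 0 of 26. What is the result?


26 | (1 << 0) = 26 | 1 = 27

27


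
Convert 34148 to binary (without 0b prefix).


34148 = 1000010101100100 in binary

1000010101100100


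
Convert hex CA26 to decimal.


CA26 hex = 51750 decimal

51750


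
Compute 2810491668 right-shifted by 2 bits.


0b10100111100001001011001100010100 >> 2 = 0b101001111000010010110011000101 = 702622917

702622917


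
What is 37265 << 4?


0b1001000110010001 << 4 = 0b10010001100100010000 = 596240

596240


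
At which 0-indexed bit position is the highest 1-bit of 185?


0b10111001. Highest set bit at position 7

7


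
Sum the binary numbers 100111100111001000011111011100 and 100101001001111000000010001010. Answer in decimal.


100111100111001000011111011100 + 100101001001111000000010001010 = 1001100110001000000100001100110 = 1287915622

1287915622


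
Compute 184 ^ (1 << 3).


184 ^ (1 << 3) = 184 ^ 8 = 176

176


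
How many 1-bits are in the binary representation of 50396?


0b1100010011011100 has 8 set bits

8


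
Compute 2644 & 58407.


0b101001010100 & 0b1110010000100111 = 0b100 = 4

4


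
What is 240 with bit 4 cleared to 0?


240 & ~(1 << 4) = 224

224


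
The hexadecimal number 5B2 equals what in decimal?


5B2 hex = 1458 decimal

1458


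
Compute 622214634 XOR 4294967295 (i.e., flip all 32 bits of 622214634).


622214634 ^ 4294967295 = 3672752661

3672752661


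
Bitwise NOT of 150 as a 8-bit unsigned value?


~0b10010110 = 0b1101001 = 105 (8-bit unsigned)

105


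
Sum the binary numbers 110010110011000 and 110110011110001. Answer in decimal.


110010110011000 + 110110011110001 = 1101001010001001 = 53897

53897


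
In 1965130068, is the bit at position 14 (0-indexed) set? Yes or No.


0b1110101001000011000000101010100, bit 14 = 0. No

No


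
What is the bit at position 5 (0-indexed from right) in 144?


0b10010000, position 5 = 0

0


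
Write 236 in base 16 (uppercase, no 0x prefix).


236 = EC hex

EC


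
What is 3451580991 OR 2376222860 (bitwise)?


0b11001101101110101111001000111111 | 0b10001101101000100100100010001100 = 0b11001101101110101111101010111111 = 3451583167

3451583167


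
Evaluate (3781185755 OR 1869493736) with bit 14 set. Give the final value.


Step 1: 3781185755 | 1869493736 = 4016993787
Step 2: 4016993787 | (1 << 14) = 4016993787 | 16384 = 4016993787

4016993787


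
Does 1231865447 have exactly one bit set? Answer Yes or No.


0b1001001011011001100011001100111. Multiple bits set => No

No


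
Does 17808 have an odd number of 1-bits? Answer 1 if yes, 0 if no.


0b100010110010000 has 5 ones => parity 1

1


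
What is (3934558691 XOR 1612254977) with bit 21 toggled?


Step 1: 3934558691 ^ 1612254977 = 2325583586
Step 2: 2325583586 ^ (1 << 21) = 2325583586 ^ 2097152 = 2327680738

2327680738


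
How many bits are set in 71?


0b1000111 has 4 set bits

4


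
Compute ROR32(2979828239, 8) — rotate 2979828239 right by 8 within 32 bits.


Rotate 0b10110001100111001001001000001111 right by 8 (32-bit) = 0b1111101100011001110010010010 = 263298194

263298194


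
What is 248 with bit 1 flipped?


248 ^ (1 << 1) = 248 ^ 2 = 250

250


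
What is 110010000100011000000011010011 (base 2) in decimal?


110010000100011000000011010011 in decimal = 840007891

840007891


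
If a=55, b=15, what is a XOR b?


55 ^ 15 = 56

56


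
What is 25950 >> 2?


0b110010101011110 >> 2 = 0b1100101010111 = 6487

6487


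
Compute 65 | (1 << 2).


65 | (1 << 2) = 65 | 4 = 69

69


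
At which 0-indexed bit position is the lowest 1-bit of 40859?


0b1001111110011011. Lowest set bit at position 0

0


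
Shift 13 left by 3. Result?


0b1101 << 3 = 0b1101000 = 104

104


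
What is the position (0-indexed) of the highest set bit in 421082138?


0b11001000110010011010000011010. Highest set bit at position 28

28


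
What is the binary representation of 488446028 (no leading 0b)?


488446028 = 11101000111010001100001001100 in binary

11101000111010001100001001100


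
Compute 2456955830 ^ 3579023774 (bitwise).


0b10010010011100100010101110110110 ^ 0b11010101010100111001000110011110 = 0b1000111001000011011101000101000 = 1193392680

1193392680


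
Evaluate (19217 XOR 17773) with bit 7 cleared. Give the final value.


Step 1: 19217 ^ 17773 = 3708
Step 2: 3708 & ~(1 << 7) = 3708

3708


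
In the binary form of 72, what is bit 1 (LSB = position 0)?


0b1001000, position 1 = 0

0


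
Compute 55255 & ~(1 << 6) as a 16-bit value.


55255 & ~(1 << 6) = 55191

55191


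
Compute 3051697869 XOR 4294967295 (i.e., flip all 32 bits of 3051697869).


3051697869 ^ 4294967295 = 1243269426

1243269426


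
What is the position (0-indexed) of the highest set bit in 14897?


0b11101000110001. Highest set bit at position 13

13


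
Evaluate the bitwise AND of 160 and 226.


0b10100000 & 0b11100010 = 0b10100000 = 160

160


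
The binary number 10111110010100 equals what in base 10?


10111110010100 in decimal = 12180

12180


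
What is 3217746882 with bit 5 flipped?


3217746882 ^ (1 << 5) = 3217746882 ^ 32 = 3217746914

3217746914


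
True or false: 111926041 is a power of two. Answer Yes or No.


0b110101010111101101100011001. Multiple bits set => No

No


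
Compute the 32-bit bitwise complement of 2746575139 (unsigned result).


~0b10100011101101010110100100100011 = 0b1011100010010101001011011011100 = 1548392156 (32-bit unsigned)

1548392156


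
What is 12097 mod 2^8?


12097 & 255 = 65

65


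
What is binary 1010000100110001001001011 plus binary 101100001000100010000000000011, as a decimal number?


1010000100110001001001011 + 101100001000100010000000000011 = 101101011001001000001001001110 = 761561678

761561678


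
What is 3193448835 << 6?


0b10111110010110000010100110000011 << 6 = 0b10111110010110000010100110000011000000 = 204380725440

204380725440


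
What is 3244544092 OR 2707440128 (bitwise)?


0b11000001011000111101000001011100 | 0b10100001011000000100001000000000 = 0b11100001011000111101001001011100 = 3781415516

3781415516


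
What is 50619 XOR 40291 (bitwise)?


0b1100010110111011 ^ 0b1001110101100011 = 0b101100011011000 = 22744

22744


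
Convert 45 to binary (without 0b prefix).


45 = 101101 in binary

101101


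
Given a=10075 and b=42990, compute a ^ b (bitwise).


10075 ^ 42990 = 32949

32949


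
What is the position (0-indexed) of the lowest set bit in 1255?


0b10011100111. Lowest set bit at position 0

0


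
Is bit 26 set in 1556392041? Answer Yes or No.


0b1011100110001001010100001101001, bit 26 = 1. Yes

Yes


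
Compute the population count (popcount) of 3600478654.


0b11010110100110101111000110111110 has 20 set bits

20


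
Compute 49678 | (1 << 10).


49678 | (1 << 10) = 49678 | 1024 = 50702

50702


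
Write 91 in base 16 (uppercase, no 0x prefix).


91 = 5B hex

5B


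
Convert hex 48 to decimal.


48 hex = 72 decimal

72


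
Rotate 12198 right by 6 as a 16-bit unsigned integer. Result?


Rotate 0b10111110100110 right by 6 (16-bit) = 0b1001100010111110 = 39102

39102


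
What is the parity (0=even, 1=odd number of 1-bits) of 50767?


0b1100011001001111 has 9 ones => parity 1

1


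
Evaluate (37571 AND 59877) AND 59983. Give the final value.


Step 1: 37571 & 59877 = 32961
Step 2: 32961 & 59983 = 32833

32833


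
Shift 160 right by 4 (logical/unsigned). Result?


0b10100000 >> 4 = 0b1010 = 10

10


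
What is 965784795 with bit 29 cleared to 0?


965784795 & ~(1 << 29) = 428913883

428913883


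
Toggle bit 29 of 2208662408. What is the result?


2208662408 ^ (1 << 29) = 2208662408 ^ 536870912 = 2745533320

2745533320


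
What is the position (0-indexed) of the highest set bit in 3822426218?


0b11100011110101011001100001101010. Highest set bit at position 31

31


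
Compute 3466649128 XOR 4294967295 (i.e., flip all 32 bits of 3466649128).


3466649128 ^ 4294967295 = 828318167

828318167


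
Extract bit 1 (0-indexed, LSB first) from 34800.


0b1000011111110000, position 1 = 0

0


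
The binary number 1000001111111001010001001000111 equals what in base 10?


1000001111111001010001001000111 in decimal = 1107075655

1107075655


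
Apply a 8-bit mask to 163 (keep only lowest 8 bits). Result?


163 & 255 = 163

163


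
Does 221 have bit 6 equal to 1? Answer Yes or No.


0b11011101, bit 6 = 1. Yes

Yes


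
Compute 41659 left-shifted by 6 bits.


0b1010001010111011 << 6 = 0b1010001010111011000000 = 2666176

2666176


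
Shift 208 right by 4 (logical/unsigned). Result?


0b11010000 >> 4 = 0b1101 = 13

13


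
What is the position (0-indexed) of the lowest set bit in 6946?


0b1101100100010. Lowest set bit at position 1

1


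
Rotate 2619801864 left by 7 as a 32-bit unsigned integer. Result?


Rotate 0b10011100001001110000000100001000 left by 7 (32-bit) = 0b10011100000001000010001001110 = 327189582

327189582


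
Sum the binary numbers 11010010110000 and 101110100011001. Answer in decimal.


11010010110000 + 101110100011001 = 1001000111001001 = 37321

37321


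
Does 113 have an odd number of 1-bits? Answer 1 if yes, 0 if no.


0b1110001 has 4 ones => parity 0

0


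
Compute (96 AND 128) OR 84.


Step 1: 96 & 128 = 0
Step 2: 0 | 84 = 84

84


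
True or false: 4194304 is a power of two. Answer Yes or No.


0b10000000000000000000000. Only one bit set => Yes

Yes


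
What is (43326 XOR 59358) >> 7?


Step 1: 43326 ^ 59358 = 20192
Step 2: 20192 >> 7 = 157

157


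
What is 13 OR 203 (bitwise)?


0b1101 | 0b11001011 = 0b11001111 = 207

207


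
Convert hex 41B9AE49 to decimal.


41B9AE49 hex = 1102687817 decimal

1102687817


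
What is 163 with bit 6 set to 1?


163 | (1 << 6) = 163 | 64 = 227

227


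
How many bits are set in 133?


0b10000101 has 3 set bits

3


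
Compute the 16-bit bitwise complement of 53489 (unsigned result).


~0b1101000011110001 = 0b10111100001110 = 12046 (16-bit unsigned)

12046


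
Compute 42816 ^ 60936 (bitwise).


0b1010011101000000 ^ 0b1110111000001000 = 0b100100101001000 = 18760

18760


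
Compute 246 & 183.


0b11110110 & 0b10110111 = 0b10110110 = 182

182


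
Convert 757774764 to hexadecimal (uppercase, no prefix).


757774764 = 2D2AB9AC hex

2D2AB9AC


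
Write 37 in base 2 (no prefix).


37 = 100101 in binary

100101


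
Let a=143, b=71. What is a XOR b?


143 ^ 71 = 200

200


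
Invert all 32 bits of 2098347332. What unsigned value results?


2098347332 ^ 4294967295 = 2196619963

2196619963


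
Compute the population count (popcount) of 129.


0b10000001 has 2 set bits

2


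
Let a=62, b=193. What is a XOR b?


62 ^ 193 = 255

255


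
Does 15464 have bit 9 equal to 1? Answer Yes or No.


0b11110001101000, bit 9 = 0. No

No


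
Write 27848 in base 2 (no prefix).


27848 = 110110011001000 in binary

110110011001000


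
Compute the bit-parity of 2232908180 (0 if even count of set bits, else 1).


0b10000101000101110111100110010100 has 15 ones => parity 1

1


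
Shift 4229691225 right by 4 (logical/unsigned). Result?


0b11111100000110111111011101011001 >> 4 = 0b1111110000011011111101110101 = 264355701

264355701


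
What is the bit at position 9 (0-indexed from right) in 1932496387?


0b1110011001011111000111000000011, position 9 = 1

1


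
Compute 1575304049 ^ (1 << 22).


1575304049 ^ (1 << 22) = 1575304049 ^ 4194304 = 1571109745

1571109745


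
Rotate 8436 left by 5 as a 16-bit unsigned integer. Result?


Rotate 0b10000011110100 left by 5 (16-bit) = 0b1111010000100 = 7812

7812


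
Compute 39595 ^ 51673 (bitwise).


0b1001101010101011 ^ 0b1100100111011001 = 0b101001101110010 = 21362

21362


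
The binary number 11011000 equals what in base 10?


11011000 in decimal = 216

216


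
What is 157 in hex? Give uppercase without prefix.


157 = 9D hex

9D


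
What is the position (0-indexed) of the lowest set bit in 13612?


0b11010100101100. Lowest set bit at position 2

2


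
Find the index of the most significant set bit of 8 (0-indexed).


0b1000. Highest set bit at position 3

3


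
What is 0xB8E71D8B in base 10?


B8E71D8B hex = 3102154123 decimal

3102154123


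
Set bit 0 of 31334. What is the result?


31334 | (1 << 0) = 31334 | 1 = 31335

31335


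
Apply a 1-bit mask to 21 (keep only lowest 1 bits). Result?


21 & 1 = 1

1


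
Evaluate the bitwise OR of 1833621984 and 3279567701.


0b1101101010010101101100111100000 | 0b11000011011110100011101101010101 = 0b11101111011110101111101111110101 = 4017814517

4017814517


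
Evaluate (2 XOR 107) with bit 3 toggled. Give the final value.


Step 1: 2 ^ 107 = 105
Step 2: 105 ^ (1 << 3) = 105 ^ 8 = 97

97


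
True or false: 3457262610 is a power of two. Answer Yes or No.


0b11001110000100011010010000010010. Multiple bits set => No

No


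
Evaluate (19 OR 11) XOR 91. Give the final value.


Step 1: 19 | 11 = 27
Step 2: 27 ^ 91 = 64

64


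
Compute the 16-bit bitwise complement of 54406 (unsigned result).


~0b1101010010000110 = 0b10101101111001 = 11129 (16-bit unsigned)

11129


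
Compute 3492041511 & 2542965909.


0b11010000001001000101001100100111 & 0b10010111100100101001010010010101 = 0b10010000000000000001000000000101 = 2415923205

2415923205


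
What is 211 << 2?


0b11010011 << 2 = 0b1101001100 = 844

844


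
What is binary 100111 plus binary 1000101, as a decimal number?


100111 + 1000101 = 1101100 = 108

108


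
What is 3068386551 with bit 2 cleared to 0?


3068386551 & ~(1 << 2) = 3068386547

3068386547


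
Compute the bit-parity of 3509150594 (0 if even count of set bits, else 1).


0b11010001001010010110001110000010 has 13 ones => parity 1

1


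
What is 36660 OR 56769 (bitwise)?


0b1000111100110100 | 0b1101110111000001 = 0b1101111111110101 = 57333

57333


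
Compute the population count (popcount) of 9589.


0b10010101110101 has 8 set bits

8


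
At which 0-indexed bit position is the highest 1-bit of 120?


0b1111000. Highest set bit at position 6

6


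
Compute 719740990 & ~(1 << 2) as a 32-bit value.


719740990 & ~(1 << 2) = 719740986

719740986


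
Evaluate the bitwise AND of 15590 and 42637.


0b11110011100110 & 0b1010011010001101 = 0b10010010000100 = 9348

9348


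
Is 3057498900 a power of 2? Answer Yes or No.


0b10110110001111011011101100010100. Multiple bits set => No

No


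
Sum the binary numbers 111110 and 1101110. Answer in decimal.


111110 + 1101110 = 10101100 = 172

172


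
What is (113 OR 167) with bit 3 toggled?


Step 1: 113 | 167 = 247
Step 2: 247 ^ (1 << 3) = 247 ^ 8 = 255

255


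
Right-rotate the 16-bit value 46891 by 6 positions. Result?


Rotate 0b1011011100101011 right by 6 (16-bit) = 0b1010111011011100 = 44764

44764


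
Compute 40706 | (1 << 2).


40706 | (1 << 2) = 40706 | 4 = 40710

40710


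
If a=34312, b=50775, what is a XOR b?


34312 ^ 50775 = 16479

16479
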